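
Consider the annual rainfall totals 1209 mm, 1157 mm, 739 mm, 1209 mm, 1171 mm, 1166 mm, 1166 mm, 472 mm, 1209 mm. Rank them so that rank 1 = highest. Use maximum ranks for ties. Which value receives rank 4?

Sorted (descending): 1209, 1209, 1209, 1171, 1166, 1166, 1157, 739, 472
The 3 values of 1209 occupy positions 1–3 → each gets rank 3.
The 2 values of 1166 occupy positions 5–6 → each gets rank 6.
Rank 4 → value 1171.

1171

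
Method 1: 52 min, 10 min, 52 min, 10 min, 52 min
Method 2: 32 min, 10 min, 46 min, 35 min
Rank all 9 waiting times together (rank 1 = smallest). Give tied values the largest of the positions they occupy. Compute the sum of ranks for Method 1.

Sorted (ascending): 10, 10, 10, 32, 35, 46, 52, 52, 52
The 3 values of 10 occupy positions 1–3 → each gets rank 3.
The 3 values of 52 occupy positions 7–9 → each gets rank 9.
Method 1 values → pooled ranks: 52→9, 10→3, 52→9, 10→3, 52→9
Rank sum = 9 + 3 + 9 + 3 + 9 = 33

33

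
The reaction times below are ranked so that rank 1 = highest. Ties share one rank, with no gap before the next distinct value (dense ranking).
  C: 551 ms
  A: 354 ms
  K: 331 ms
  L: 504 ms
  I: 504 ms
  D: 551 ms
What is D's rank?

1

Sorted (descending): 551, 551, 504, 504, 354, 331
The 2 values of 551 share dense rank 1.
The 2 values of 504 share dense rank 2.
Remaining distinct values take the next consecutive integers.
D has value 551 ms → rank 1.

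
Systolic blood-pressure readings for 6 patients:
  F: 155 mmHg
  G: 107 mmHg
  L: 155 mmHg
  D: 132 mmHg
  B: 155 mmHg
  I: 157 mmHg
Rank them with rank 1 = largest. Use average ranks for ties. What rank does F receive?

Sorted (descending): 157, 155, 155, 155, 132, 107
The 3 values of 155 occupy positions 2–4 → average rank 3.
F has value 155 mmHg → rank 3.

3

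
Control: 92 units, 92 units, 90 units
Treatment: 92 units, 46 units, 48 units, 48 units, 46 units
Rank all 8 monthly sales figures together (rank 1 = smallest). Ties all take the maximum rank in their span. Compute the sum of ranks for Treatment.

20

Sorted (ascending): 46, 46, 48, 48, 90, 92, 92, 92
The 2 values of 46 occupy positions 1–2 → each gets rank 2.
The 2 values of 48 occupy positions 3–4 → each gets rank 4.
The 3 values of 92 occupy positions 6–8 → each gets rank 8.
Treatment values → pooled ranks: 92→8, 46→2, 48→4, 48→4, 46→2
Rank sum = 8 + 2 + 4 + 4 + 2 = 20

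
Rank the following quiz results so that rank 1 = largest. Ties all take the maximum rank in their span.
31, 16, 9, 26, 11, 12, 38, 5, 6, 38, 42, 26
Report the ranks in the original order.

Sorted (descending): 42, 38, 38, 31, 26, 26, 16, 12, 11, 9, 6, 5
The 2 values of 38 occupy positions 2–3 → each gets rank 3.
The 2 values of 26 occupy positions 5–6 → each gets rank 6.

4, 7, 10, 6, 9, 8, 3, 12, 11, 3, 1, 6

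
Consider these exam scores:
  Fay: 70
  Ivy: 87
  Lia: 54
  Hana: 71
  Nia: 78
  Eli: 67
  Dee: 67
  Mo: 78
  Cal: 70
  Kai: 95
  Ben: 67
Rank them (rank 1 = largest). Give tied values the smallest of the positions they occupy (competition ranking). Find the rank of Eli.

Sorted (descending): 95, 87, 78, 78, 71, 70, 70, 67, 67, 67, 54
The 2 values of 78 occupy positions 3–4 → each gets rank 3.
The 2 values of 70 occupy positions 6–7 → each gets rank 6.
The 3 values of 67 occupy positions 8–10 → each gets rank 8.
Eli has value 67 → rank 8.

8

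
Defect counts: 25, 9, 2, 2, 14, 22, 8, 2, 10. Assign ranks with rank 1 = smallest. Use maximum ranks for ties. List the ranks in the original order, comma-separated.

9, 5, 3, 3, 7, 8, 4, 3, 6

Sorted (ascending): 2, 2, 2, 8, 9, 10, 14, 22, 25
The 3 values of 2 occupy positions 1–3 → each gets rank 3.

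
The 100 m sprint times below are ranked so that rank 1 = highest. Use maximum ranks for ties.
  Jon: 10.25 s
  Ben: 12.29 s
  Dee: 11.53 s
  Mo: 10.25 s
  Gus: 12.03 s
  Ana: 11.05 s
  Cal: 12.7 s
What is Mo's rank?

7

Sorted (descending): 12.7, 12.29, 12.03, 11.53, 11.05, 10.25, 10.25
The 2 values of 10.25 occupy positions 6–7 → each gets rank 7.
Mo has value 10.25 s → rank 7.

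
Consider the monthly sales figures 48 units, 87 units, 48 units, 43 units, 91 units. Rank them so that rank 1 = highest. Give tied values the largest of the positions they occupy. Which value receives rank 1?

91

Sorted (descending): 91, 87, 48, 48, 43
The 2 values of 48 occupy positions 3–4 → each gets rank 4.
Rank 1 → value 91.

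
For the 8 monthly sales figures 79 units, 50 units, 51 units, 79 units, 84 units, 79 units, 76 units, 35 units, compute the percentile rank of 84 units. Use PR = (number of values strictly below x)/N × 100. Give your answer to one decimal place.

87.5

N = 8.
Strictly below 84: 7. Equal to 84: 1.
PR = 7/8 × 100 = 87.5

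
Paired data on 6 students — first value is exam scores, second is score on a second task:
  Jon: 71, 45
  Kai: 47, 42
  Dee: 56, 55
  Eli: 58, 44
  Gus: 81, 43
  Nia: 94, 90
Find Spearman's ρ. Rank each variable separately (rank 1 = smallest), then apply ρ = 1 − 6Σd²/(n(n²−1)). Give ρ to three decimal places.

Ranks of variable 1: 4, 1, 2, 3, 5, 6
Ranks of variable 2: 4, 1, 5, 3, 2, 6
d = r₁ − r₂: 0, 0, -3, 0, 3, 0
d²: 0, 0, 9, 0, 9, 0; Σd² = 18
ρ = 1 − 6·18/(6·35) = 1 − 108/210 = 0.486

0.486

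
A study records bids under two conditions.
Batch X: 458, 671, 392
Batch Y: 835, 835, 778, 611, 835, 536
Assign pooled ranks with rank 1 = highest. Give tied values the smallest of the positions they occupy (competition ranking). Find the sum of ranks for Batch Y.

20

Sorted (descending): 835, 835, 835, 778, 671, 611, 536, 458, 392
The 3 values of 835 occupy positions 1–3 → each gets rank 1.
Batch Y values → pooled ranks: 835→1, 835→1, 778→4, 611→6, 835→1, 536→7
Rank sum = 1 + 1 + 4 + 6 + 1 + 7 = 20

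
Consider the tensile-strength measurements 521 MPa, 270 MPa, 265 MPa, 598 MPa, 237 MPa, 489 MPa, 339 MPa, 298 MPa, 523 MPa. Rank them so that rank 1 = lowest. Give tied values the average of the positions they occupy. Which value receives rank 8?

523

Sorted (ascending): 237, 265, 270, 298, 339, 489, 521, 523, 598
No ties — each value takes its position as its rank.
Rank 8 → value 523.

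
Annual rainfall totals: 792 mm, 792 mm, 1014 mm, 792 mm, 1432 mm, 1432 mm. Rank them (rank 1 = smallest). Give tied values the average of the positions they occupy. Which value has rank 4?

1014

Sorted (ascending): 792, 792, 792, 1014, 1432, 1432
The 3 values of 792 occupy positions 1–3 → average rank 2.
The 2 values of 1432 occupy positions 5–6 → average rank (5+6)/2 = 5.5.
Rank 4 → value 1014.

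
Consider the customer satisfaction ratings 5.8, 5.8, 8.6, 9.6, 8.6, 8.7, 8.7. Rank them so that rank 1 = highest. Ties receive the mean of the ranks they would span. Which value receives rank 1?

Sorted (descending): 9.6, 8.7, 8.7, 8.6, 8.6, 5.8, 5.8
The 2 values of 8.7 occupy positions 2–3 → average rank (2+3)/2 = 2.5.
The 2 values of 8.6 occupy positions 4–5 → average rank (4+5)/2 = 4.5.
The 2 values of 5.8 occupy positions 6–7 → average rank (6+7)/2 = 6.5.
Rank 1 → value 9.6.

9.6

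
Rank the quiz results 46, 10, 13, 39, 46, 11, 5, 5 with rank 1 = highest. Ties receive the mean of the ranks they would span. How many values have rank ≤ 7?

Sorted (descending): 46, 46, 39, 13, 11, 10, 5, 5
The 2 values of 46 occupy positions 1–2 → average rank (1+2)/2 = 1.5.
The 2 values of 5 occupy positions 7–8 → average rank (7+8)/2 = 7.5.
Ranks ≤ 7: {1.5, 1.5, 3, 4, 5, 6} → 6 values.

6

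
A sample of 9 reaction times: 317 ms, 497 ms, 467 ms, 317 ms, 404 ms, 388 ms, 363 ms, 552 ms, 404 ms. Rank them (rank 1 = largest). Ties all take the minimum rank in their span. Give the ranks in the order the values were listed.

8, 2, 3, 8, 4, 6, 7, 1, 4

Sorted (descending): 552, 497, 467, 404, 404, 388, 363, 317, 317
The 2 values of 404 occupy positions 4–5 → each gets rank 4.
The 2 values of 317 occupy positions 8–9 → each gets rank 8.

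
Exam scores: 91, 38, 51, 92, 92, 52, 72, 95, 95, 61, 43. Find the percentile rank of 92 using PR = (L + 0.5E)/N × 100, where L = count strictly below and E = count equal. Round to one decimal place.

72.7

N = 11.
Strictly below 92: 7. Equal to 92: 2.
PR = (7 + 0.5·2)/11 × 100 = 72.7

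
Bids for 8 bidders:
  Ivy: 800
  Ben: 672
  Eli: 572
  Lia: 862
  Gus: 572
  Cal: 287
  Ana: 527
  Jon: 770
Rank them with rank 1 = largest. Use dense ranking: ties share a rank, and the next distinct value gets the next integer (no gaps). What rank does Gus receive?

Sorted (descending): 862, 800, 770, 672, 572, 572, 527, 287
The 2 values of 572 share dense rank 5.
Remaining distinct values take the next consecutive integers.
Gus has value 572 → rank 5.

5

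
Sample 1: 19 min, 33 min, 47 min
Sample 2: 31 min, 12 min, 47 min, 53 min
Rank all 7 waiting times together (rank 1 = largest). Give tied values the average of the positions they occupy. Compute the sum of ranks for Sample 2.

15.5

Sorted (descending): 53, 47, 47, 33, 31, 19, 12
The 2 values of 47 occupy positions 2–3 → average rank (2+3)/2 = 2.5.
Sample 2 values → pooled ranks: 31→5, 12→7, 47→2.5, 53→1
Rank sum = 5 + 7 + 2.5 + 1 = 15.5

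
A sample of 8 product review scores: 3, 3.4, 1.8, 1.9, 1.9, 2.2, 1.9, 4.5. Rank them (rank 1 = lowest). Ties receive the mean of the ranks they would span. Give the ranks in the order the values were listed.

Sorted (ascending): 1.8, 1.9, 1.9, 1.9, 2.2, 3, 3.4, 4.5
The 3 values of 1.9 occupy positions 2–4 → average rank 3.

6, 7, 1, 3, 3, 5, 3, 8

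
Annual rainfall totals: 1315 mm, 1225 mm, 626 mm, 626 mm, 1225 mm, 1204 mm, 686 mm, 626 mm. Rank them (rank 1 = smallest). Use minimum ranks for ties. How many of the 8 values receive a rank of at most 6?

Sorted (ascending): 626, 626, 626, 686, 1204, 1225, 1225, 1315
The 3 values of 626 occupy positions 1–3 → each gets rank 1.
The 2 values of 1225 occupy positions 6–7 → each gets rank 6.
Ranks ≤ 6: {1, 1, 1, 4, 5, 6, 6} → 7 values.

7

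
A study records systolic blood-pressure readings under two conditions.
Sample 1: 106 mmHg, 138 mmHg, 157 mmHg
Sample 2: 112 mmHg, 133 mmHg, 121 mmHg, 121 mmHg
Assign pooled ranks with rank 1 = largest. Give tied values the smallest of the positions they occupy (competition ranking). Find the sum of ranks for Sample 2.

Sorted (descending): 157, 138, 133, 121, 121, 112, 106
The 2 values of 121 occupy positions 4–5 → each gets rank 4.
Sample 2 values → pooled ranks: 112→6, 133→3, 121→4, 121→4
Rank sum = 6 + 3 + 4 + 4 = 17

17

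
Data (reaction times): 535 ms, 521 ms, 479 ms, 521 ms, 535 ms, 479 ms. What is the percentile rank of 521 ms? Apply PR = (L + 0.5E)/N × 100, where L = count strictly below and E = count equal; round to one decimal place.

N = 6.
Strictly below 521: 2. Equal to 521: 2.
PR = (2 + 0.5·2)/6 × 100 = 50.0

50.0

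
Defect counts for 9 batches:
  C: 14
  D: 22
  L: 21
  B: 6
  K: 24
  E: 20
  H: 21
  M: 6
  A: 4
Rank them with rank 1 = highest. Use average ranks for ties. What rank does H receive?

3.5

Sorted (descending): 24, 22, 21, 21, 20, 14, 6, 6, 4
The 2 values of 21 occupy positions 3–4 → average rank (3+4)/2 = 3.5.
The 2 values of 6 occupy positions 7–8 → average rank (7+8)/2 = 7.5.
H has value 21 → rank 3.5.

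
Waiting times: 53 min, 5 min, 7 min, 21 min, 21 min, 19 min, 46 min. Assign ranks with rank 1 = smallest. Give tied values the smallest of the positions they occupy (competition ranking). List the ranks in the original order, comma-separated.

7, 1, 2, 4, 4, 3, 6

Sorted (ascending): 5, 7, 19, 21, 21, 46, 53
The 2 values of 21 occupy positions 4–5 → each gets rank 4.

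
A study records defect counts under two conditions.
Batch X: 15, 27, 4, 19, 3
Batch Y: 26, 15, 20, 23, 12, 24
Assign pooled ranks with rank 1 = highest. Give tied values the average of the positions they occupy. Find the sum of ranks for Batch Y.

30.5

Sorted (descending): 27, 26, 24, 23, 20, 19, 15, 15, 12, 4, 3
The 2 values of 15 occupy positions 7–8 → average rank (7+8)/2 = 7.5.
Batch Y values → pooled ranks: 26→2, 15→7.5, 20→5, 23→4, 12→9, 24→3
Rank sum = 2 + 7.5 + 5 + 4 + 9 + 3 = 30.5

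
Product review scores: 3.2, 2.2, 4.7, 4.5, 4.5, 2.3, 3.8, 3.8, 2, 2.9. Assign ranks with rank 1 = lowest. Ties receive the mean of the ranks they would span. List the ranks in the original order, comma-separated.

Sorted (ascending): 2, 2.2, 2.3, 2.9, 3.2, 3.8, 3.8, 4.5, 4.5, 4.7
The 2 values of 3.8 occupy positions 6–7 → average rank (6+7)/2 = 6.5.
The 2 values of 4.5 occupy positions 8–9 → average rank (8+9)/2 = 8.5.

5, 2, 10, 8.5, 8.5, 3, 6.5, 6.5, 1, 4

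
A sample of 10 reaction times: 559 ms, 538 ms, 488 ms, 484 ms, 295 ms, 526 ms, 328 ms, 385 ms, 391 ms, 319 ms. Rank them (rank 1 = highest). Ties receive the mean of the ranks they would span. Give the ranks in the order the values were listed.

Sorted (descending): 559, 538, 526, 488, 484, 391, 385, 328, 319, 295
No ties — each value takes its position as its rank.

1, 2, 4, 5, 10, 3, 8, 7, 6, 9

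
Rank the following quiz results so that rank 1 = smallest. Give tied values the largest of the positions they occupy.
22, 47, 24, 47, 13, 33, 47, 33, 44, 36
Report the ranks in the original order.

2, 10, 3, 10, 1, 5, 10, 5, 7, 6

Sorted (ascending): 13, 22, 24, 33, 33, 36, 44, 47, 47, 47
The 2 values of 33 occupy positions 4–5 → each gets rank 5.
The 3 values of 47 occupy positions 8–10 → each gets rank 10.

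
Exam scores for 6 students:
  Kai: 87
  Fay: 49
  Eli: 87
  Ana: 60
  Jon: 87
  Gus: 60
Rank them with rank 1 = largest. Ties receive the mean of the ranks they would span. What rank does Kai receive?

2

Sorted (descending): 87, 87, 87, 60, 60, 49
The 3 values of 87 occupy positions 1–3 → average rank 2.
The 2 values of 60 occupy positions 4–5 → average rank (4+5)/2 = 4.5.
Kai has value 87 → rank 2.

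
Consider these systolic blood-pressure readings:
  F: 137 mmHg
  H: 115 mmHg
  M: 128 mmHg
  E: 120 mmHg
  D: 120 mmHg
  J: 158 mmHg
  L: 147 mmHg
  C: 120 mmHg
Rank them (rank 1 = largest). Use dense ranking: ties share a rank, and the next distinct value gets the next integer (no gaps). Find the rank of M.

4

Sorted (descending): 158, 147, 137, 128, 120, 120, 120, 115
The 3 values of 120 share dense rank 5.
Remaining distinct values take the next consecutive integers.
M has value 128 mmHg → rank 4.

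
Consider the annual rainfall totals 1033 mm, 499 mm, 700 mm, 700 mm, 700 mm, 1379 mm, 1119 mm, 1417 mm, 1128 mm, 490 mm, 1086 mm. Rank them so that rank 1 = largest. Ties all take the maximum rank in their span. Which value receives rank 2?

1379

Sorted (descending): 1417, 1379, 1128, 1119, 1086, 1033, 700, 700, 700, 499, 490
The 3 values of 700 occupy positions 7–9 → each gets rank 9.
Rank 2 → value 1379.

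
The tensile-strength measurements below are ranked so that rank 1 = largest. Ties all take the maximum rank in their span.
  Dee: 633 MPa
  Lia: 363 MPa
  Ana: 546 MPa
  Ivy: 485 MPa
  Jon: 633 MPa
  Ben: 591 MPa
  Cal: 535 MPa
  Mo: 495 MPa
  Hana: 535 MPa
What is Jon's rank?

2

Sorted (descending): 633, 633, 591, 546, 535, 535, 495, 485, 363
The 2 values of 633 occupy positions 1–2 → each gets rank 2.
The 2 values of 535 occupy positions 5–6 → each gets rank 6.
Jon has value 633 MPa → rank 2.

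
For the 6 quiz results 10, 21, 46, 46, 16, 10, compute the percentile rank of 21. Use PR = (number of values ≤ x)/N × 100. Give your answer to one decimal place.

N = 6.
Strictly below 21: 3. Equal to 21: 1.
PR = 4/6 × 100 = 66.7

66.7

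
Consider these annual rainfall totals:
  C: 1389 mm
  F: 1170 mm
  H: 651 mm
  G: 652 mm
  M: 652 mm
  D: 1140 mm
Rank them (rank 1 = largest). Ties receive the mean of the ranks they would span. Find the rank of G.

Sorted (descending): 1389, 1170, 1140, 652, 652, 651
The 2 values of 652 occupy positions 4–5 → average rank (4+5)/2 = 4.5.
G has value 652 mm → rank 4.5.

4.5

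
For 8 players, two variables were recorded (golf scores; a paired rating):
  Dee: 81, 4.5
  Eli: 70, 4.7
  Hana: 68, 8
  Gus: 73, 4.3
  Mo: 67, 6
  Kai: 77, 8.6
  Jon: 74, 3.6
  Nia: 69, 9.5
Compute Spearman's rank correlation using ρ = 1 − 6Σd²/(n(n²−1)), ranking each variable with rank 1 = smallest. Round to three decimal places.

-0.381

Ranks of variable 1: 8, 4, 2, 5, 1, 7, 6, 3
Ranks of variable 2: 3, 4, 6, 2, 5, 7, 1, 8
d = r₁ − r₂: 5, 0, -4, 3, -4, 0, 5, -5
d²: 25, 0, 16, 9, 16, 0, 25, 25; Σd² = 116
ρ = 1 − 6·116/(8·63) = 1 − 696/504 = -0.381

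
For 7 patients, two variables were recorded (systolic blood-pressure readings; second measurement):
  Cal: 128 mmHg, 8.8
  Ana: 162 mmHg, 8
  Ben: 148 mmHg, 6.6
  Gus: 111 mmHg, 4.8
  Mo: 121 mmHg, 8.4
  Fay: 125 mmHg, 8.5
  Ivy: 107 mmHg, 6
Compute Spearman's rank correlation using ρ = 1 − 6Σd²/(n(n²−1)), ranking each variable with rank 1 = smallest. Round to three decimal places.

Ranks of variable 1: 5, 7, 6, 2, 3, 4, 1
Ranks of variable 2: 7, 4, 3, 1, 5, 6, 2
d = r₁ − r₂: -2, 3, 3, 1, -2, -2, -1
d²: 4, 9, 9, 1, 4, 4, 1; Σd² = 32
ρ = 1 − 6·32/(7·48) = 1 − 192/336 = 0.429

0.429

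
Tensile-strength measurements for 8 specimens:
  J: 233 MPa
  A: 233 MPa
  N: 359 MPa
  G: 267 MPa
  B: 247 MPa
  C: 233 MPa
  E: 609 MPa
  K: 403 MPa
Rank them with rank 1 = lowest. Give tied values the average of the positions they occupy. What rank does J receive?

2

Sorted (ascending): 233, 233, 233, 247, 267, 359, 403, 609
The 3 values of 233 occupy positions 1–3 → average rank 2.
J has value 233 MPa → rank 2.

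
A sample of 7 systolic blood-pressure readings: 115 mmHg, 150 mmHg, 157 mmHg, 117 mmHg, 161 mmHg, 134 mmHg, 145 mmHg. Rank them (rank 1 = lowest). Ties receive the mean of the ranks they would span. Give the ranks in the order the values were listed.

Sorted (ascending): 115, 117, 134, 145, 150, 157, 161
No ties — each value takes its position as its rank.

1, 5, 6, 2, 7, 3, 4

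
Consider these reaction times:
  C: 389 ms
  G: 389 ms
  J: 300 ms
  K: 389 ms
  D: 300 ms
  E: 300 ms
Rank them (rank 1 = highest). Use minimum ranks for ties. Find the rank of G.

Sorted (descending): 389, 389, 389, 300, 300, 300
The 3 values of 389 occupy positions 1–3 → each gets rank 1.
The 3 values of 300 occupy positions 4–6 → each gets rank 4.
G has value 389 ms → rank 1.

1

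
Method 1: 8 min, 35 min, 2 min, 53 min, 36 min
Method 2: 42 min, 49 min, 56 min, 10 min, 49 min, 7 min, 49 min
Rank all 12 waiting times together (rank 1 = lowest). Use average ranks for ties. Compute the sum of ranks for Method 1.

26

Sorted (ascending): 2, 7, 8, 10, 35, 36, 42, 49, 49, 49, 53, 56
The 3 values of 49 occupy positions 8–10 → average rank 9.
Method 1 values → pooled ranks: 8→3, 35→5, 2→1, 53→11, 36→6
Rank sum = 3 + 5 + 1 + 11 + 6 = 26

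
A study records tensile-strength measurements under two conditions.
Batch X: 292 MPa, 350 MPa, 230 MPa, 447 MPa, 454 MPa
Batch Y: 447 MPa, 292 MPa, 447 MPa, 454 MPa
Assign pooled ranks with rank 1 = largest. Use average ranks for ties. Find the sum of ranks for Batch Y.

Sorted (descending): 454, 454, 447, 447, 447, 350, 292, 292, 230
The 2 values of 454 occupy positions 1–2 → average rank (1+2)/2 = 1.5.
The 3 values of 447 occupy positions 3–5 → average rank 4.
The 2 values of 292 occupy positions 7–8 → average rank (7+8)/2 = 7.5.
Batch Y values → pooled ranks: 447→4, 292→7.5, 447→4, 454→1.5
Rank sum = 4 + 7.5 + 4 + 1.5 = 17

17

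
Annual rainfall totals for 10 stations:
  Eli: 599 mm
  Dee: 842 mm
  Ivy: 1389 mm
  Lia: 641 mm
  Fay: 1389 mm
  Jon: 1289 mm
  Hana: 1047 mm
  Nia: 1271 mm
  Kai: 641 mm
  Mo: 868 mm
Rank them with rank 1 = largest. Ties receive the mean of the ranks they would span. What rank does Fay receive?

Sorted (descending): 1389, 1389, 1289, 1271, 1047, 868, 842, 641, 641, 599
The 2 values of 1389 occupy positions 1–2 → average rank (1+2)/2 = 1.5.
The 2 values of 641 occupy positions 8–9 → average rank (8+9)/2 = 8.5.
Fay has value 1389 mm → rank 1.5.

1.5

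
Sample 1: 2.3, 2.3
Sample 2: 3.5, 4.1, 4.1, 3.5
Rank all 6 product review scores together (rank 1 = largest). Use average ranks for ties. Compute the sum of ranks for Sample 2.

Sorted (descending): 4.1, 4.1, 3.5, 3.5, 2.3, 2.3
The 2 values of 4.1 occupy positions 1–2 → average rank (1+2)/2 = 1.5.
The 2 values of 3.5 occupy positions 3–4 → average rank (3+4)/2 = 3.5.
The 2 values of 2.3 occupy positions 5–6 → average rank (5+6)/2 = 5.5.
Sample 2 values → pooled ranks: 3.5→3.5, 4.1→1.5, 4.1→1.5, 3.5→3.5
Rank sum = 3.5 + 1.5 + 1.5 + 3.5 = 10

10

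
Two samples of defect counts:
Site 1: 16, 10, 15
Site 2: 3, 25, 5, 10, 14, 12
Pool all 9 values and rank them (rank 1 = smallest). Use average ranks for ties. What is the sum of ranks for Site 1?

Sorted (ascending): 3, 5, 10, 10, 12, 14, 15, 16, 25
The 2 values of 10 occupy positions 3–4 → average rank (3+4)/2 = 3.5.
Site 1 values → pooled ranks: 16→8, 10→3.5, 15→7
Rank sum = 8 + 3.5 + 7 = 18.5

18.5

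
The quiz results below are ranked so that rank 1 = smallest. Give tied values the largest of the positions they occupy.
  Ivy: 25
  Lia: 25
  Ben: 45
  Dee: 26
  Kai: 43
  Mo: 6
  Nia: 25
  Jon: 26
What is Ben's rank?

Sorted (ascending): 6, 25, 25, 25, 26, 26, 43, 45
The 3 values of 25 occupy positions 2–4 → each gets rank 4.
The 2 values of 26 occupy positions 5–6 → each gets rank 6.
Ben has value 45 → rank 8.

8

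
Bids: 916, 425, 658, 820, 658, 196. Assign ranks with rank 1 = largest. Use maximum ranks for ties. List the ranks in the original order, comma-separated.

Sorted (descending): 916, 820, 658, 658, 425, 196
The 2 values of 658 occupy positions 3–4 → each gets rank 4.

1, 5, 4, 2, 4, 6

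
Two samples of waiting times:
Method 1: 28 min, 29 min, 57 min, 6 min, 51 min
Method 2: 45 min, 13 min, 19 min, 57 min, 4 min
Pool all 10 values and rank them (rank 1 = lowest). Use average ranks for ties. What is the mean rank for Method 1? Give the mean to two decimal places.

Sorted (ascending): 4, 6, 13, 19, 28, 29, 45, 51, 57, 57
The 2 values of 57 occupy positions 9–10 → average rank (9+10)/2 = 9.5.
Method 1 values → pooled ranks: 28→5, 29→6, 57→9.5, 6→2, 51→8
Mean rank = (5 + 6 + 9.5 + 2 + 8) / 5 = 6.10

6.10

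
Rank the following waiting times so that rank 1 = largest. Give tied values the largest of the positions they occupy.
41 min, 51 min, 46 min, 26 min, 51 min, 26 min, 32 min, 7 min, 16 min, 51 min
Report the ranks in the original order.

5, 3, 4, 8, 3, 8, 6, 10, 9, 3

Sorted (descending): 51, 51, 51, 46, 41, 32, 26, 26, 16, 7
The 3 values of 51 occupy positions 1–3 → each gets rank 3.
The 2 values of 26 occupy positions 7–8 → each gets rank 8.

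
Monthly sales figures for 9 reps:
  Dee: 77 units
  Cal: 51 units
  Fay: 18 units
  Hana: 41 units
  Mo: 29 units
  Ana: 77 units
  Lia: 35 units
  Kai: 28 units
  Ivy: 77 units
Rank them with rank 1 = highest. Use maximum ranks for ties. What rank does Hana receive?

5

Sorted (descending): 77, 77, 77, 51, 41, 35, 29, 28, 18
The 3 values of 77 occupy positions 1–3 → each gets rank 3.
Hana has value 41 units → rank 5.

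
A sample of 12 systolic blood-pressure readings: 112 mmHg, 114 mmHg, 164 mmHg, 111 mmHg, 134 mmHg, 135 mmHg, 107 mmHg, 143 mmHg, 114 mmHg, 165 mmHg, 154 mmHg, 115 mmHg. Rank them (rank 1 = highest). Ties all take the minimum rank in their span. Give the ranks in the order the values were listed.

Sorted (descending): 165, 164, 154, 143, 135, 134, 115, 114, 114, 112, 111, 107
The 2 values of 114 occupy positions 8–9 → each gets rank 8.

10, 8, 2, 11, 6, 5, 12, 4, 8, 1, 3, 7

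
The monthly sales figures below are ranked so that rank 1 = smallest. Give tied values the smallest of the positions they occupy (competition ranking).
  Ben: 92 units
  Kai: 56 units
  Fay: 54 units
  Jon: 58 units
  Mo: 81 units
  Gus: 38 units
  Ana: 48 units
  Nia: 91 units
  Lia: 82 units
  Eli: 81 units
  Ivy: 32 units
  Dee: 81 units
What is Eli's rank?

7

Sorted (ascending): 32, 38, 48, 54, 56, 58, 81, 81, 81, 82, 91, 92
The 3 values of 81 occupy positions 7–9 → each gets rank 7.
Eli has value 81 units → rank 7.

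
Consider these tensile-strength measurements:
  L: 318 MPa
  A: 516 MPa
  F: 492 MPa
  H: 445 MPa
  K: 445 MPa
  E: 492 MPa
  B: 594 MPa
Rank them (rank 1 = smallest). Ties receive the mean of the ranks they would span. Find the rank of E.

4.5

Sorted (ascending): 318, 445, 445, 492, 492, 516, 594
The 2 values of 445 occupy positions 2–3 → average rank (2+3)/2 = 2.5.
The 2 values of 492 occupy positions 4–5 → average rank (4+5)/2 = 4.5.
E has value 492 MPa → rank 4.5.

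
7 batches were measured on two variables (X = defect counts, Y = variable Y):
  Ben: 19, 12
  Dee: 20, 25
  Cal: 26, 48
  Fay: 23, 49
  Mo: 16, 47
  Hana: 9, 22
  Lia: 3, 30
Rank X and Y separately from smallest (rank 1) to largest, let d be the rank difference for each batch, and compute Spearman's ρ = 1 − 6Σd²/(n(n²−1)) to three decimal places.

Ranks of variable 1: 4, 5, 7, 6, 3, 2, 1
Ranks of variable 2: 1, 3, 6, 7, 5, 2, 4
d = r₁ − r₂: 3, 2, 1, -1, -2, 0, -3
d²: 9, 4, 1, 1, 4, 0, 9; Σd² = 28
ρ = 1 − 6·28/(7·48) = 1 − 168/336 = 0.500

0.500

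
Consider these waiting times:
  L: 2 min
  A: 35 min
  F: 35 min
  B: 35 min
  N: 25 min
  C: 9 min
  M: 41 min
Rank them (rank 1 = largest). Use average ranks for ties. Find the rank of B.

3

Sorted (descending): 41, 35, 35, 35, 25, 9, 2
The 3 values of 35 occupy positions 2–4 → average rank 3.
B has value 35 min → rank 3.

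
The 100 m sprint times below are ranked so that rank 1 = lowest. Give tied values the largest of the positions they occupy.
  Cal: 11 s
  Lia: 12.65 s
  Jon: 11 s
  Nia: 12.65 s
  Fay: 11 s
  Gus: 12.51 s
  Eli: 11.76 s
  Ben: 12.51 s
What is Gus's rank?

6

Sorted (ascending): 11, 11, 11, 11.76, 12.51, 12.51, 12.65, 12.65
The 3 values of 11 occupy positions 1–3 → each gets rank 3.
The 2 values of 12.51 occupy positions 5–6 → each gets rank 6.
The 2 values of 12.65 occupy positions 7–8 → each gets rank 8.
Gus has value 12.51 s → rank 6.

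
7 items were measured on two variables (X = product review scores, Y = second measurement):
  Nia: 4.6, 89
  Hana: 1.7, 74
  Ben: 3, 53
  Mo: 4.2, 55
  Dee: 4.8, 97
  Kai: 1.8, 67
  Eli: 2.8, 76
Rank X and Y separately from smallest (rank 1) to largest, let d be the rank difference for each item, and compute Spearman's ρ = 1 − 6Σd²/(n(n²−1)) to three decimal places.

0.429

Ranks of variable 1: 6, 1, 4, 5, 7, 2, 3
Ranks of variable 2: 6, 4, 1, 2, 7, 3, 5
d = r₁ − r₂: 0, -3, 3, 3, 0, -1, -2
d²: 0, 9, 9, 9, 0, 1, 4; Σd² = 32
ρ = 1 − 6·32/(7·48) = 1 − 192/336 = 0.429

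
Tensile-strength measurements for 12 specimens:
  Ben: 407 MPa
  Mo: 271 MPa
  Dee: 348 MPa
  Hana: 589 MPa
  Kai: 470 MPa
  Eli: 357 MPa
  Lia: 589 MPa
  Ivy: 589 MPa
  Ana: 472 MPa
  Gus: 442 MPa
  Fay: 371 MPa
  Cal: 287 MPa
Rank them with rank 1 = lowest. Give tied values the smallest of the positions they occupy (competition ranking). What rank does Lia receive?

10

Sorted (ascending): 271, 287, 348, 357, 371, 407, 442, 470, 472, 589, 589, 589
The 3 values of 589 occupy positions 10–12 → each gets rank 10.
Lia has value 589 MPa → rank 10.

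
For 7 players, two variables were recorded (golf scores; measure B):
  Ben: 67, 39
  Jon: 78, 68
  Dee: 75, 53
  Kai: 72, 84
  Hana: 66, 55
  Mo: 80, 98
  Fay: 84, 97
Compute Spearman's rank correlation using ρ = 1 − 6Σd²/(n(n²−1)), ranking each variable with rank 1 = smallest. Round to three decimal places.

Ranks of variable 1: 2, 5, 4, 3, 1, 6, 7
Ranks of variable 2: 1, 4, 2, 5, 3, 7, 6
d = r₁ − r₂: 1, 1, 2, -2, -2, -1, 1
d²: 1, 1, 4, 4, 4, 1, 1; Σd² = 16
ρ = 1 − 6·16/(7·48) = 1 − 96/336 = 0.714

0.714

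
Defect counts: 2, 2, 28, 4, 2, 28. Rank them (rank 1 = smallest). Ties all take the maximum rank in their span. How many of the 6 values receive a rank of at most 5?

4

Sorted (ascending): 2, 2, 2, 4, 28, 28
The 3 values of 2 occupy positions 1–3 → each gets rank 3.
The 2 values of 28 occupy positions 5–6 → each gets rank 6.
Ranks ≤ 5: {3, 3, 3, 4} → 4 values.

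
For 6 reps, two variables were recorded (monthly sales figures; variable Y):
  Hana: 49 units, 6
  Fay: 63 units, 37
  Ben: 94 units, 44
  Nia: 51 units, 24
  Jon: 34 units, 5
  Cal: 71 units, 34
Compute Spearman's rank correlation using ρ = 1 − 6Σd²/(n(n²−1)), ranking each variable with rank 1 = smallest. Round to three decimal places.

Ranks of variable 1: 2, 4, 6, 3, 1, 5
Ranks of variable 2: 2, 5, 6, 3, 1, 4
d = r₁ − r₂: 0, -1, 0, 0, 0, 1
d²: 0, 1, 0, 0, 0, 1; Σd² = 2
ρ = 1 − 6·2/(6·35) = 1 − 12/210 = 0.943

0.943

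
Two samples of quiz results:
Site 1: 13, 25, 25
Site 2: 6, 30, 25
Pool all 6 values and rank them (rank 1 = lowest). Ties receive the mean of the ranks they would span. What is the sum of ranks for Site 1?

10

Sorted (ascending): 6, 13, 25, 25, 25, 30
The 3 values of 25 occupy positions 3–5 → average rank 4.
Site 1 values → pooled ranks: 13→2, 25→4, 25→4
Rank sum = 2 + 4 + 4 = 10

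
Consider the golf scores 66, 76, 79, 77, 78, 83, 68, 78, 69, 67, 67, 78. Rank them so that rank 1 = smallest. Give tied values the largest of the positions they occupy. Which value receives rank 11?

Sorted (ascending): 66, 67, 67, 68, 69, 76, 77, 78, 78, 78, 79, 83
The 2 values of 67 occupy positions 2–3 → each gets rank 3.
The 3 values of 78 occupy positions 8–10 → each gets rank 10.
Rank 11 → value 79.

79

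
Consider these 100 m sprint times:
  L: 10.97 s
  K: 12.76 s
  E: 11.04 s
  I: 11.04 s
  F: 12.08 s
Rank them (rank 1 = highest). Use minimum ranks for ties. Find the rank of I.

Sorted (descending): 12.76, 12.08, 11.04, 11.04, 10.97
The 2 values of 11.04 occupy positions 3–4 → each gets rank 3.
I has value 11.04 s → rank 3.

3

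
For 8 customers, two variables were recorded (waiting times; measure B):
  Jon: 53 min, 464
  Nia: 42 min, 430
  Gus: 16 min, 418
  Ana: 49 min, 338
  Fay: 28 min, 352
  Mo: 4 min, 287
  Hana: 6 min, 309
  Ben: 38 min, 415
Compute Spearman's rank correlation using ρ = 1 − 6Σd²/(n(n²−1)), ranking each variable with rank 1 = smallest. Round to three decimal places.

Ranks of variable 1: 8, 6, 3, 7, 4, 1, 2, 5
Ranks of variable 2: 8, 7, 6, 3, 4, 1, 2, 5
d = r₁ − r₂: 0, -1, -3, 4, 0, 0, 0, 0
d²: 0, 1, 9, 16, 0, 0, 0, 0; Σd² = 26
ρ = 1 − 6·26/(8·63) = 1 − 156/504 = 0.690

0.690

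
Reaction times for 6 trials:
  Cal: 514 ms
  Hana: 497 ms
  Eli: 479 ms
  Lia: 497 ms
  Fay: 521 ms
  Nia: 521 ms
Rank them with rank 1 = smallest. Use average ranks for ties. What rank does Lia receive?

Sorted (ascending): 479, 497, 497, 514, 521, 521
The 2 values of 497 occupy positions 2–3 → average rank (2+3)/2 = 2.5.
The 2 values of 521 occupy positions 5–6 → average rank (5+6)/2 = 5.5.
Lia has value 497 ms → rank 2.5.

2.5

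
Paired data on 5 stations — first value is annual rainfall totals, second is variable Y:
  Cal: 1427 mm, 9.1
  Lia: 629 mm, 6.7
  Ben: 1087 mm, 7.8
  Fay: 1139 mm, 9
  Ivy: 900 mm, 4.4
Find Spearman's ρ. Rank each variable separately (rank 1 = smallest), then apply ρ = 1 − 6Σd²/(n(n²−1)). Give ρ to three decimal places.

0.900

Ranks of variable 1: 5, 1, 3, 4, 2
Ranks of variable 2: 5, 2, 3, 4, 1
d = r₁ − r₂: 0, -1, 0, 0, 1
d²: 0, 1, 0, 0, 1; Σd² = 2
ρ = 1 − 6·2/(5·24) = 1 − 12/120 = 0.900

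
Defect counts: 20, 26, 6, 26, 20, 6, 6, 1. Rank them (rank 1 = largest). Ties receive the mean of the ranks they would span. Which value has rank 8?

1

Sorted (descending): 26, 26, 20, 20, 6, 6, 6, 1
The 2 values of 26 occupy positions 1–2 → average rank (1+2)/2 = 1.5.
The 2 values of 20 occupy positions 3–4 → average rank (3+4)/2 = 3.5.
The 3 values of 6 occupy positions 5–7 → average rank 6.
Rank 8 → value 1.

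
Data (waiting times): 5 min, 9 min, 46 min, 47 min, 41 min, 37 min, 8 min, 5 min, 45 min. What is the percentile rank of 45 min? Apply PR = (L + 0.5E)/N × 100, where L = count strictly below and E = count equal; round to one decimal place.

N = 9.
Strictly below 45: 6. Equal to 45: 1.
PR = (6 + 0.5·1)/9 × 100 = 72.2

72.2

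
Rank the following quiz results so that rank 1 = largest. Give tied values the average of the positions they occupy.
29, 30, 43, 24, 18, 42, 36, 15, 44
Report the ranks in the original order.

6, 5, 2, 7, 8, 3, 4, 9, 1

Sorted (descending): 44, 43, 42, 36, 30, 29, 24, 18, 15
No ties — each value takes its position as its rank.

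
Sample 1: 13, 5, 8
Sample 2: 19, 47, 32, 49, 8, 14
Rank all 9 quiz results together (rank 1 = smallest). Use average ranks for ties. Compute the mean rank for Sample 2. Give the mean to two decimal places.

6.25

Sorted (ascending): 5, 8, 8, 13, 14, 19, 32, 47, 49
The 2 values of 8 occupy positions 2–3 → average rank (2+3)/2 = 2.5.
Sample 2 values → pooled ranks: 19→6, 47→8, 32→7, 49→9, 8→2.5, 14→5
Mean rank = (6 + 8 + 7 + 9 + 2.5 + 5) / 6 = 6.25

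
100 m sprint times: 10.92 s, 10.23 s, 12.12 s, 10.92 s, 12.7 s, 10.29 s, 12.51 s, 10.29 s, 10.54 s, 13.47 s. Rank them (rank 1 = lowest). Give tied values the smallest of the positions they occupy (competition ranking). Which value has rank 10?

Sorted (ascending): 10.23, 10.29, 10.29, 10.54, 10.92, 10.92, 12.12, 12.51, 12.7, 13.47
The 2 values of 10.29 occupy positions 2–3 → each gets rank 2.
The 2 values of 10.92 occupy positions 5–6 → each gets rank 5.
Rank 10 → value 13.47.

13.47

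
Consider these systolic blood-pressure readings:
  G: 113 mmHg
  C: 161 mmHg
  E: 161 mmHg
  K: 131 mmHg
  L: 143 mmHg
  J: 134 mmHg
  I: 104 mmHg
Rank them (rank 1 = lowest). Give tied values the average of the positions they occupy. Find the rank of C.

6.5

Sorted (ascending): 104, 113, 131, 134, 143, 161, 161
The 2 values of 161 occupy positions 6–7 → average rank (6+7)/2 = 6.5.
C has value 161 mmHg → rank 6.5.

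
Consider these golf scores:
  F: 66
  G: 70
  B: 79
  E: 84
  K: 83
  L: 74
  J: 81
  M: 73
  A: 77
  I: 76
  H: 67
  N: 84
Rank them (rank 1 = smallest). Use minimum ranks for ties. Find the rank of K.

Sorted (ascending): 66, 67, 70, 73, 74, 76, 77, 79, 81, 83, 84, 84
The 2 values of 84 occupy positions 11–12 → each gets rank 11.
K has value 83 → rank 10.

10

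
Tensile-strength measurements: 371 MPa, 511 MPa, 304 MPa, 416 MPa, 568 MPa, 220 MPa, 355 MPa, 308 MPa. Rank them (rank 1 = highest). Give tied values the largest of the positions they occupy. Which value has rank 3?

416

Sorted (descending): 568, 511, 416, 371, 355, 308, 304, 220
No ties — each value takes its position as its rank.
Rank 3 → value 416.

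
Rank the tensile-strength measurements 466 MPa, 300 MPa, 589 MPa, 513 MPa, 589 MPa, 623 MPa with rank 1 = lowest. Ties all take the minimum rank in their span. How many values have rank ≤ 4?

5

Sorted (ascending): 300, 466, 513, 589, 589, 623
The 2 values of 589 occupy positions 4–5 → each gets rank 4.
Ranks ≤ 4: {1, 2, 3, 4, 4} → 5 values.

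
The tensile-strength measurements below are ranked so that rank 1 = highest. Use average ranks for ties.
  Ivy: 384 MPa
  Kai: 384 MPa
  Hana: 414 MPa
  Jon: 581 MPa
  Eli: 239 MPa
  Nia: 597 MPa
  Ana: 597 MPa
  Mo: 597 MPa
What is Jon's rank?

4

Sorted (descending): 597, 597, 597, 581, 414, 384, 384, 239
The 3 values of 597 occupy positions 1–3 → average rank 2.
The 2 values of 384 occupy positions 6–7 → average rank (6+7)/2 = 6.5.
Jon has value 581 MPa → rank 4.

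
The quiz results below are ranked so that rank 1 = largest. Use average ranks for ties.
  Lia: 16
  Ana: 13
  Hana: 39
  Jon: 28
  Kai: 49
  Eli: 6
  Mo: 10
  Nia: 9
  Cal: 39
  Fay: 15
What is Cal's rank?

Sorted (descending): 49, 39, 39, 28, 16, 15, 13, 10, 9, 6
The 2 values of 39 occupy positions 2–3 → average rank (2+3)/2 = 2.5.
Cal has value 39 → rank 2.5.

2.5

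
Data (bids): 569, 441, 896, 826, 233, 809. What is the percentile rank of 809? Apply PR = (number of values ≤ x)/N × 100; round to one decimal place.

N = 6.
Strictly below 809: 3. Equal to 809: 1.
PR = 4/6 × 100 = 66.7

66.7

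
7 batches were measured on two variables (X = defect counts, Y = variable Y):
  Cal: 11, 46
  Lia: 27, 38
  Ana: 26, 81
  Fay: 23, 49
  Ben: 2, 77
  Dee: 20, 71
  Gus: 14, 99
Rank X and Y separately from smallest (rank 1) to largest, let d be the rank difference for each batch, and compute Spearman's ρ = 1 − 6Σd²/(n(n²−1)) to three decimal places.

-0.286

Ranks of variable 1: 2, 7, 6, 5, 1, 4, 3
Ranks of variable 2: 2, 1, 6, 3, 5, 4, 7
d = r₁ − r₂: 0, 6, 0, 2, -4, 0, -4
d²: 0, 36, 0, 4, 16, 0, 16; Σd² = 72
ρ = 1 − 6·72/(7·48) = 1 − 432/336 = -0.286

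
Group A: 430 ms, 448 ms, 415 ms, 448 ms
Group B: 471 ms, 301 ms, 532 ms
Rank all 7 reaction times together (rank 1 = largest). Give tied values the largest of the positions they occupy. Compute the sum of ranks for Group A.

Sorted (descending): 532, 471, 448, 448, 430, 415, 301
The 2 values of 448 occupy positions 3–4 → each gets rank 4.
Group A values → pooled ranks: 430→5, 448→4, 415→6, 448→4
Rank sum = 5 + 4 + 6 + 4 = 19

19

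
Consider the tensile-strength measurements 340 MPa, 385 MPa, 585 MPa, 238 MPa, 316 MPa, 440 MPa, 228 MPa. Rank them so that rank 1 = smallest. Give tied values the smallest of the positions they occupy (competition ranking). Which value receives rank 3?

Sorted (ascending): 228, 238, 316, 340, 385, 440, 585
No ties — each value takes its position as its rank.
Rank 3 → value 316.

316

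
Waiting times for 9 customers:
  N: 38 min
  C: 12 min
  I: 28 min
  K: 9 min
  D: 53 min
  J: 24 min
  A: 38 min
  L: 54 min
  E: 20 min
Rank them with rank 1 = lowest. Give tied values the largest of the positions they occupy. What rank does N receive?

7

Sorted (ascending): 9, 12, 20, 24, 28, 38, 38, 53, 54
The 2 values of 38 occupy positions 6–7 → each gets rank 7.
N has value 38 min → rank 7.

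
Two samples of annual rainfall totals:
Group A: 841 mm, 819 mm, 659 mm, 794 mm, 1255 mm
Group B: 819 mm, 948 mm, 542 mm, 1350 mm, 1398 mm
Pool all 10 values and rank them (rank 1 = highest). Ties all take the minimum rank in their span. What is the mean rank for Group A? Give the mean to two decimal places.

Sorted (descending): 1398, 1350, 1255, 948, 841, 819, 819, 794, 659, 542
The 2 values of 819 occupy positions 6–7 → each gets rank 6.
Group A values → pooled ranks: 841→5, 819→6, 659→9, 794→8, 1255→3
Mean rank = (5 + 6 + 9 + 8 + 3) / 5 = 6.20

6.20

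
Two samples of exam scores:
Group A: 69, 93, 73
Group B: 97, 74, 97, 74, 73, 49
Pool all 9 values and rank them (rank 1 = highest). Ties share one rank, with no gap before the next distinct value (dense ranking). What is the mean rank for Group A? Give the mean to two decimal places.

3.67

Sorted (descending): 97, 97, 93, 74, 74, 73, 73, 69, 49
The 2 values of 97 share dense rank 1.
The 2 values of 74 share dense rank 3.
The 2 values of 73 share dense rank 4.
Remaining distinct values take the next consecutive integers.
Group A values → pooled ranks: 69→5, 93→2, 73→4
Mean rank = (5 + 2 + 4) / 3 = 3.67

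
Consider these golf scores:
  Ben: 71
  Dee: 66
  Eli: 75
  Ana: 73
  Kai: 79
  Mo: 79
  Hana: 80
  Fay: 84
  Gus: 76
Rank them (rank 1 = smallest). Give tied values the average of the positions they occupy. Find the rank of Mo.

Sorted (ascending): 66, 71, 73, 75, 76, 79, 79, 80, 84
The 2 values of 79 occupy positions 6–7 → average rank (6+7)/2 = 6.5.
Mo has value 79 → rank 6.5.

6.5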